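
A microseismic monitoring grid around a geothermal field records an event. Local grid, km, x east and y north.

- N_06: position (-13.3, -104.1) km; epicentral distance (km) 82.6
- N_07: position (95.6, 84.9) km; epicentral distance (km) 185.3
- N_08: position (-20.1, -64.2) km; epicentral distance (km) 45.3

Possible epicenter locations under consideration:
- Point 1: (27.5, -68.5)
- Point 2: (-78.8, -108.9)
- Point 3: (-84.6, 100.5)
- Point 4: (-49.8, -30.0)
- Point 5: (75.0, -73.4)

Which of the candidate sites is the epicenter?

Point 4

For each candidate, compare |candidate − station| to the reported distance:
Point 1: residuals N_06 28.5, N_07 17.5, N_08 2.5 → max 28.5 km
Point 2: residuals N_06 16.9, N_07 75.4, N_08 28.5 → max 75.4 km
Point 3: residuals N_06 134.1, N_07 4.4, N_08 131.6 → max 134.1 km
Point 4: residuals N_06 0.0, N_07 0.0, N_08 0.0 → max 0.0 km
Point 5: residuals N_06 10.9, N_07 25.7, N_08 50.2 → max 50.2 km
Only Point 4 has all residuals ≈ 0.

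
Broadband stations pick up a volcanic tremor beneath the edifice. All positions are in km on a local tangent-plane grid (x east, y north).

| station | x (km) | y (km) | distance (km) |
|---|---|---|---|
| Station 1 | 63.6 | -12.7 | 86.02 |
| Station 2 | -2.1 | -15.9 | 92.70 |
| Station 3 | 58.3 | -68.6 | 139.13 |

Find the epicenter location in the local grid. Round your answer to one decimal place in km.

Circle about each station: (x − 63.6)² + (y + 12.7)² = 86.02²; (x + 2.1)² + (y + 15.9)² = 92.70²; (x − 58.3)² + (y + 68.6)² = 139.13².
Subtracting the Station 1 equation from the Station 2 and Station 3 equations removes the quadratic terms:
-131.4 x − 6.4 y = -5142.88
-10.6 x − 111.8 y = -8059.12
Solving the 2×2 system: x ≈ 35.8, y ≈ 68.7 km.

(35.8, 68.7)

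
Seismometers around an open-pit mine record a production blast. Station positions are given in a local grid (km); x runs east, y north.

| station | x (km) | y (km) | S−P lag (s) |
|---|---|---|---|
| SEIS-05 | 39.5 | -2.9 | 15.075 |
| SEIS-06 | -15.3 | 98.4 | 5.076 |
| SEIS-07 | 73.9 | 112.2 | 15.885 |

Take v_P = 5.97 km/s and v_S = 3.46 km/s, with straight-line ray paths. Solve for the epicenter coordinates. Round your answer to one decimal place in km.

Distance from S−P lag: d = Δt · v_P v_S / (v_P − v_S) = Δt · (5.97·3.46)/(5.97−3.46) ≈ 8.2296·Δt.
So d_SEIS-05 = 124.06, d_SEIS-06 = 41.77, d_SEIS-07 = 130.73 km.
Circle about each station: (x − 39.5)² + (y + 2.9)² = 124.06²; (x + 15.3)² + (y − 98.4)² = 41.77²; (x − 73.9)² + (y − 112.2)² = 130.73².
Subtracting the SEIS-05 equation from the SEIS-06 and SEIS-07 equations removes the quadratic terms:
-109.6 x + 202.6 y = 21994.14
68.8 x + 230.2 y = 14781.94
Solving the 2×2 system: x ≈ -52.8, y ≈ 80.0 km.
Check against SEIS-05 (with the unrounded x, y): √((x − 39.5)²+(y + 2.9)²) = 124.06 ≈ 124.06 km. ✓

-52.8 km east, 80.0 km north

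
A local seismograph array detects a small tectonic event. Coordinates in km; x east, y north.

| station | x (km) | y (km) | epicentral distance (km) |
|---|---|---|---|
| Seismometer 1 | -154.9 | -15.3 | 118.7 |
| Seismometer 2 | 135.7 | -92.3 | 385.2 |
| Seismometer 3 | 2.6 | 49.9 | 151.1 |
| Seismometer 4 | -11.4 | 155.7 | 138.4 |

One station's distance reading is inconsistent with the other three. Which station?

Solve using three stations at a time. Using Seismometer 1, Seismometer 3, Seismometer 4 (subtract circle equations pairwise → linear system) gives (x, y) ≈ (-139.1, 102.4).
Distances from that point to each station vs reported:
  Seismometer 1: calculated 118.7 vs reported 118.7 → residual 0.0 km
  Seismometer 2: calculated 336.8 vs reported 385.2 → residual 48.4 km
  Seismometer 3: calculated 151.1 vs reported 151.1 → residual 0.0 km
  Seismometer 4: calculated 138.4 vs reported 138.4 → residual 0.0 km
Seismometer 1, Seismometer 3, Seismometer 4 are mutually consistent (residuals ≈ 0); Seismometer 2 is off by 48.4 km.

Seismometer 2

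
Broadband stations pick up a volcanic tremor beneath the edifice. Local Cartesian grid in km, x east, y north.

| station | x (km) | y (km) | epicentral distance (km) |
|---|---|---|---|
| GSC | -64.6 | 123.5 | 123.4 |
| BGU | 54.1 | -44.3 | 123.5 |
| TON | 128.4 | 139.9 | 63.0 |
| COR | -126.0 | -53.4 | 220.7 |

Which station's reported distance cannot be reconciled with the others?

Solve using three stations at a time. Using GSC, BGU, COR (subtract circle equations pairwise → linear system) gives (x, y) ≈ (50.5, 79.1).
Distances from that point to each station vs reported:
  GSC: calculated 123.3 vs reported 123.4 → residual 0.1 km
  BGU: calculated 123.4 vs reported 123.5 → residual 0.1 km
  TON: calculated 98.9 vs reported 63.0 → residual 35.9 km
  COR: calculated 220.7 vs reported 220.7 → residual 0.0 km
GSC, BGU, COR are mutually consistent (residuals ≈ 0); TON is off by 35.9 km.

TON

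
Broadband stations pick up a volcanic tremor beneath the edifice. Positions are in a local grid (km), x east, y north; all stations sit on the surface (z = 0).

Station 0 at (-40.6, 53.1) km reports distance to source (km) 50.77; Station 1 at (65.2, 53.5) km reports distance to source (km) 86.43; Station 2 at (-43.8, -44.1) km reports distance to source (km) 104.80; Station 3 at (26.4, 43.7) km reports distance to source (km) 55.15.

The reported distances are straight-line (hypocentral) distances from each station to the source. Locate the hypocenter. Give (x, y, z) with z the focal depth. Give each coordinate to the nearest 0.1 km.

Each station gives a sphere (x−x_i)² + (y−y_i)² + z² = d_i² (stations at z=0).
Subtracting the Station 0 sphere from Station 1 and Station 2: z² cancels, leaving linear equations in x and y:
211.6 x + 0.8 y = -2247.23
-6.4 x − 194.4 y = -9010.17
Solving: x ≈ -10.797, y ≈ 46.704 km (keep extra digits for the depth step; rounded: -10.8, 46.7).
Then from the Station 0 sphere: z² = 50.77² − (x + 40.6)² − (y − 53.1)² with x = -10.797, y = 46.704, so z ≈ 40.601 ≈ 40.6 km.

(-10.8, 46.7, 40.6)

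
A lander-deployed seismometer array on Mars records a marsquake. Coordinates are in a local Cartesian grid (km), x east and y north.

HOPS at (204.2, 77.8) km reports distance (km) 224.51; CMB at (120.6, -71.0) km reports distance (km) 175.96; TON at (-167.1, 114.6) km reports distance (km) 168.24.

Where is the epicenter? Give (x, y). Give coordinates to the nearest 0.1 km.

Circle about each station: (x − 204.2)² + (y − 77.8)² = 224.51²; (x − 120.6)² + (y + 71.0)² = 175.96²; (x + 167.1)² + (y − 114.6)² = 168.24².
Subtracting pairs of circle equations eliminates x²+y² and gives linear equations (the radical axes):
-167.2 x − 297.6 y = -8722.30
-742.6 x + 73.6 y = 15405.13
Solving the 2×2 system: x ≈ -16.9, y ≈ 38.8 km.
Check against HOPS (with the unrounded x, y): √((x − 204.2)²+(y − 77.8)²) = 224.51 ≈ 224.51 km. ✓

-16.9 km east, 38.8 km north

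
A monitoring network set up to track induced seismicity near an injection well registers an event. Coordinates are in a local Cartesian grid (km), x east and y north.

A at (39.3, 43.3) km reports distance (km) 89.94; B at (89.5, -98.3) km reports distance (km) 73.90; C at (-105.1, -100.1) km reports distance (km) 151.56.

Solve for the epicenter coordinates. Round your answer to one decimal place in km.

Circle about each station: (x − 39.3)² + (y − 43.3)² = 89.94²; (x − 89.5)² + (y + 98.3)² = 73.90²; (x + 105.1)² + (y + 100.1)² = 151.56².
Subtracting the A equation from the B and C equations removes the quadratic terms:
100.4 x − 283.2 y = 16881.75
-288.8 x − 286.8 y = 2765.41
Solving the 2×2 system: x ≈ 36.7, y ≈ -46.6 km.
Check against A (with the unrounded x, y): √((x − 39.3)²+(y − 43.3)²) = 89.94 ≈ 89.94 km. ✓

(36.7, -46.6)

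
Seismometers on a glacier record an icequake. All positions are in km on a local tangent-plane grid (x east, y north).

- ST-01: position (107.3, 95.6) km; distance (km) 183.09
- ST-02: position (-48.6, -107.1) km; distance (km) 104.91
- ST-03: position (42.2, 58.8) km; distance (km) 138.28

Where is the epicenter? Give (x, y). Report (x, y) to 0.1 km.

Circle about each station: (x − 107.3)² + (y − 95.6)² = 183.09²; (x + 48.6)² + (y + 107.1)² = 104.91²; (x − 42.2)² + (y − 58.8)² = 138.28².
Subtracting pairs of circle equations eliminates x²+y² and gives linear equations (the radical axes):
-311.8 x − 405.4 y = 15695.56
-130.2 x − 73.6 y = -1013.78
Solving the 2×2 system: x ≈ 52.5, y ≈ -79.1 km.

(52.5, -79.1)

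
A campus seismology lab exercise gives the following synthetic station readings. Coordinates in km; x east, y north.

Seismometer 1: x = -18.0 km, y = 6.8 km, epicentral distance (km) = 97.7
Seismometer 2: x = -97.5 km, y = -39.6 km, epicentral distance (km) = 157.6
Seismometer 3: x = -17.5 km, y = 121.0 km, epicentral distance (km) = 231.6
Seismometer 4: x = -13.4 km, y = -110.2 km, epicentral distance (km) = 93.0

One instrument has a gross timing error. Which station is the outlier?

Seismometer 3

Solve using three stations at a time. Using Seismometer 1, Seismometer 2, Seismometer 4 (subtract circle equations pairwise → linear system) gives (x, y) ≈ (59.5, -52.6).
Distances from that point to each station vs reported:
  Seismometer 1: calculated 97.7 vs reported 97.7 → residual 0.0 km
  Seismometer 2: calculated 157.6 vs reported 157.6 → residual 0.0 km
  Seismometer 3: calculated 189.9 vs reported 231.6 → residual 41.7 km
  Seismometer 4: calculated 93.0 vs reported 93.0 → residual 0.0 km
Seismometer 1, Seismometer 2, Seismometer 4 are mutually consistent (residuals ≈ 0); Seismometer 3 is off by 41.7 km.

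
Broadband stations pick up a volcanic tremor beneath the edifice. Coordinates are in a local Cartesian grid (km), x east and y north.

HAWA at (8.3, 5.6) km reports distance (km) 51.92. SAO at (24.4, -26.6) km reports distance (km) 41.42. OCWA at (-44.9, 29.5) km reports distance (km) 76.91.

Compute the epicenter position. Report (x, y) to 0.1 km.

Circle about each station: (x − 8.3)² + (y − 5.6)² = 51.92²; (x − 24.4)² + (y + 26.6)² = 41.42²; (x + 44.9)² + (y − 29.5)² = 76.91².
Subtracting pairs of circle equations eliminates x²+y² and gives linear equations (the radical axes):
32.2 x − 64.4 y = 2182.74
-106.4 x + 47.8 y = -433.45
Solving the 2×2 system: x ≈ -14.4, y ≈ -41.1 km.

x ≈ -14.4 km, y ≈ -41.1 km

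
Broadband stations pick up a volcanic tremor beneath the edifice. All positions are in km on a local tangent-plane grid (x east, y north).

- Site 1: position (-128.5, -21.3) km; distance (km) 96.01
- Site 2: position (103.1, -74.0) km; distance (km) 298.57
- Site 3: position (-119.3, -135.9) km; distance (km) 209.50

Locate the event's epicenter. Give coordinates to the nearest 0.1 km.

Circle about each station: (x + 128.5)² + (y + 21.3)² = 96.01²; (x − 103.1)² + (y + 74.0)² = 298.57²; (x + 119.3)² + (y + 135.9)² = 209.50².
Subtracting pairs of circle equations eliminates x²+y² and gives linear equations (the radical axes):
463.2 x − 105.4 y = -80786.45
18.4 x − 229.2 y = -18936.97
Solving the 2×2 system: x ≈ -158.5, y ≈ 69.9 km.
Check against Site 1 (with the unrounded x, y): √((x + 128.5)²+(y + 21.3)²) = 96.01 ≈ 96.01 km. ✓

(-158.5, 69.9)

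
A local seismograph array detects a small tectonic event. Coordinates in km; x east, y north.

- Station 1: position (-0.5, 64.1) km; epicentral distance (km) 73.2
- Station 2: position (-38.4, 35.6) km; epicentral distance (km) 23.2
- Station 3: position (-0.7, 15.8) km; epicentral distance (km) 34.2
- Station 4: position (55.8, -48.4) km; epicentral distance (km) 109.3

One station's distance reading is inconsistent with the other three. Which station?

Solve using three stations at a time. Using Station 2, Station 3, Station 4 (subtract circle equations pairwise → linear system) gives (x, y) ≈ (-34.7, 12.9).
Distances from that point to each station vs reported:
  Station 1: calculated 61.6 vs reported 73.2 → residual 11.6 km
  Station 2: calculated 23.0 vs reported 23.2 → residual 0.2 km
  Station 3: calculated 34.1 vs reported 34.2 → residual 0.1 km
  Station 4: calculated 109.3 vs reported 109.3 → residual 0.0 km
Station 2, Station 3, Station 4 are mutually consistent (residuals ≈ 0); Station 1 is off by 11.6 km.

Station 1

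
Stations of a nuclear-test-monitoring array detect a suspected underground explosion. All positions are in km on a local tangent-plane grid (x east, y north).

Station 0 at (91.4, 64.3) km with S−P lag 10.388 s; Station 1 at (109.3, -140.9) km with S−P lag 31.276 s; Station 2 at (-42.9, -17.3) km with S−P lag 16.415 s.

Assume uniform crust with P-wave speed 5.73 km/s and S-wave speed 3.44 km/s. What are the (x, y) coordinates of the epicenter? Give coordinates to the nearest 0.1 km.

x ≈ 15.4 km, y ≈ 111.4 km

Distance from S−P lag: d = Δt · v_P v_S / (v_P − v_S) = Δt · (5.73·3.44)/(5.73−3.44) ≈ 8.6075·Δt.
So d_Station 0 = 89.41, d_Station 1 = 269.21, d_Station 2 = 141.29 km.
Circle about each station: (x − 91.4)² + (y − 64.3)² = 89.41²; (x − 109.3)² + (y + 140.9)² = 269.21²; (x + 42.9)² + (y + 17.3)² = 141.29².
Subtracting the Station 0 equation from the Station 1 and Station 2 equations removes the quadratic terms:
35.8 x − 410.4 y = -45169.03
-268.6 x − 163.2 y = -22317.47
Solving the 2×2 system: x ≈ 15.4, y ≈ 111.4 km.
Check against Station 0 (with the unrounded x, y): √((x − 91.4)²+(y − 64.3)²) = 89.41 ≈ 89.41 km. ✓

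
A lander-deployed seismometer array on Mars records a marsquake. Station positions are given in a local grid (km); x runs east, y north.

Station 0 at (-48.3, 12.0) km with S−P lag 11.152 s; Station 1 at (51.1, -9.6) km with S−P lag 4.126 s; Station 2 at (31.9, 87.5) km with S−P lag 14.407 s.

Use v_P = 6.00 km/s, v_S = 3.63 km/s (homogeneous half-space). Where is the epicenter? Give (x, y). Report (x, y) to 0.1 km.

37.0 km east, -44.8 km north

Distance from S−P lag: d = Δt · v_P v_S / (v_P − v_S) = Δt · (6.00·3.63)/(6.00−3.63) ≈ 9.1899·Δt.
So d_Station 0 = 102.49, d_Station 1 = 37.92, d_Station 2 = 132.40 km.
Circle about each station: (x + 48.3)² + (y − 12.0)² = 102.49²; (x − 51.1)² + (y + 9.6)² = 37.92²; (x − 31.9)² + (y − 87.5)² = 132.40².
Subtracting the Station 0 equation from the Station 1 and Station 2 equations removes the quadratic terms:
198.8 x − 43.2 y = 9292.75
160.4 x + 151.0 y = -828.59
Solving the 2×2 system: x ≈ 37.0, y ≈ -44.8 km.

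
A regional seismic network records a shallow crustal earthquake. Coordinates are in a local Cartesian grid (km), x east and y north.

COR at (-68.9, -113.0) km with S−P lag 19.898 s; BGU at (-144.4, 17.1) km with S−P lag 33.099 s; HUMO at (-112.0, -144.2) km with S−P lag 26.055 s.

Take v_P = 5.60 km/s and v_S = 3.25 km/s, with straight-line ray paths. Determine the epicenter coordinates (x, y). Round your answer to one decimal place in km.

x ≈ 84.5 km, y ≈ -98.3 km

Distance from S−P lag: d = Δt · v_P v_S / (v_P − v_S) = Δt · (5.60·3.25)/(5.60−3.25) ≈ 7.7447·Δt.
So d_COR = 154.10, d_BGU = 256.34, d_HUMO = 201.79 km.
Circle about each station: (x + 68.9)² + (y + 113.0)² = 154.10²; (x + 144.4)² + (y − 17.1)² = 256.34²; (x + 112.0)² + (y + 144.2)² = 201.79².
Subtracting the COR equation from the BGU and HUMO equations removes the quadratic terms:
-151.0 x + 260.2 y = -38335.83
-86.2 x − 62.4 y = -1150.96
Solving the 2×2 system: x ≈ 84.5, y ≈ -98.3 km.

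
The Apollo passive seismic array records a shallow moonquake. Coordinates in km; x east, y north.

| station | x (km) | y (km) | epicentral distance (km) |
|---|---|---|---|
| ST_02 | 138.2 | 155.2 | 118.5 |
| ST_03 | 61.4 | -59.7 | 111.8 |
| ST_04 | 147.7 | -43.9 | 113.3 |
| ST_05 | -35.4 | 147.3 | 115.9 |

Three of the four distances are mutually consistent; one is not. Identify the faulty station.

Solve using three stations at a time. Using ST_02, ST_03, ST_04 (subtract circle equations pairwise → linear system) gives (x, y) ≈ (84.0, 49.8).
Distances from that point to each station vs reported:
  ST_02: calculated 118.5 vs reported 118.5 → residual 0.0 km
  ST_03: calculated 111.8 vs reported 111.8 → residual 0.0 km
  ST_04: calculated 113.3 vs reported 113.3 → residual 0.0 km
  ST_05: calculated 154.1 vs reported 115.9 → residual 38.2 km
ST_02, ST_03, ST_04 are mutually consistent (residuals ≈ 0); ST_05 is off by 38.2 km.

ST_05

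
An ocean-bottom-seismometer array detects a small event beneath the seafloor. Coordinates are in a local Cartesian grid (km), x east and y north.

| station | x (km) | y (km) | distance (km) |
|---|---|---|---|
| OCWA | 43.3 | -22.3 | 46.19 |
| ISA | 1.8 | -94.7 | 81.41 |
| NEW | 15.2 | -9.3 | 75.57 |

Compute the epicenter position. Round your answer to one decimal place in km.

Circle about each station: (x − 43.3)² + (y + 22.3)² = 46.19²; (x − 1.8)² + (y + 94.7)² = 81.41²; (x − 15.2)² + (y + 9.3)² = 75.57².
Subtracting the OCWA equation from the ISA and NEW equations removes the quadratic terms:
-83.0 x − 144.8 y = 2105.08
-56.2 x + 26.0 y = -5631.96
Solving the 2×2 system: x ≈ 73.9, y ≈ -56.9 km.

x ≈ 73.9 km, y ≈ -56.9 km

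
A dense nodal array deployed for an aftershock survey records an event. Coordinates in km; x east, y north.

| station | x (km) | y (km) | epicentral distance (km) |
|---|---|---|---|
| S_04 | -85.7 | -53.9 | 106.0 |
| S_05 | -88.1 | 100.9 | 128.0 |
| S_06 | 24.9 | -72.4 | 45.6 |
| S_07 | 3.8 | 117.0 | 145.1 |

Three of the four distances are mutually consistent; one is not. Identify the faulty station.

S_05

Solve using three stations at a time. Using S_04, S_06, S_07 (subtract circle equations pairwise → linear system) gives (x, y) ≈ (17.0, -27.5).
Distances from that point to each station vs reported:
  S_04: calculated 106.0 vs reported 106.0 → residual 0.0 km
  S_05: calculated 165.9 vs reported 128.0 → residual 37.9 km
  S_06: calculated 45.6 vs reported 45.6 → residual 0.0 km
  S_07: calculated 145.1 vs reported 145.1 → residual 0.0 km
S_04, S_06, S_07 are mutually consistent (residuals ≈ 0); S_05 is off by 37.9 km.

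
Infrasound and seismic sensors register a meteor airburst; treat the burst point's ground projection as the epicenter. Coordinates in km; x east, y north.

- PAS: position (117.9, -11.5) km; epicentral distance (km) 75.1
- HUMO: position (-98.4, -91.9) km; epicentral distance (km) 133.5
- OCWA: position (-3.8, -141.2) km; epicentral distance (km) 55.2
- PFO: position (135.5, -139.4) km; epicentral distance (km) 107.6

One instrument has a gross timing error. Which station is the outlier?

Solve using three stations at a time. Using HUMO, OCWA, PFO (subtract circle equations pairwise → linear system) gives (x, y) ≈ (34.7, -101.7).
Distances from that point to each station vs reported:
  PAS: calculated 122.7 vs reported 75.1 → residual 47.6 km
  HUMO: calculated 133.5 vs reported 133.5 → residual 0.0 km
  OCWA: calculated 55.2 vs reported 55.2 → residual 0.0 km
  PFO: calculated 107.6 vs reported 107.6 → residual 0.0 km
HUMO, OCWA, PFO are mutually consistent (residuals ≈ 0); PAS is off by 47.6 km.

PAS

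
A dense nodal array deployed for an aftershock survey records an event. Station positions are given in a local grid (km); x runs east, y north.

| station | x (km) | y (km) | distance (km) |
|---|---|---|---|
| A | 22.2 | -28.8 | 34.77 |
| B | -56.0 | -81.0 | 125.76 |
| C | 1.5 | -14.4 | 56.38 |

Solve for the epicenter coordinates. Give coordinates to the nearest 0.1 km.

x ≈ 56.8 km, y ≈ -25.4 km

Circle about each station: (x − 22.2)² + (y + 28.8)² = 34.77²; (x + 56.0)² + (y + 81.0)² = 125.76²; (x − 1.5)² + (y + 14.4)² = 56.38².
Subtracting pairs of circle equations eliminates x²+y² and gives linear equations (the radical axes):
-156.4 x − 104.4 y = -6231.90
-41.4 x + 28.8 y = -3082.42
Solving the 2×2 system: x ≈ 56.8, y ≈ -25.4 km.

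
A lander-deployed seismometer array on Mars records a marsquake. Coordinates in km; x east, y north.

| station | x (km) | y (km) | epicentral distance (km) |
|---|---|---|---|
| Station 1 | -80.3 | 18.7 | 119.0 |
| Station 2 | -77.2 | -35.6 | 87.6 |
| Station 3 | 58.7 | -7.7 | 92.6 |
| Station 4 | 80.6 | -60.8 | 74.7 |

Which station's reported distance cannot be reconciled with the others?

Station 3

Solve using three stations at a time. Using Station 1, Station 2, Station 4 (subtract circle equations pairwise → linear system) gives (x, y) ≈ (5.9, -63.4).
Distances from that point to each station vs reported:
  Station 1: calculated 119.0 vs reported 119.0 → residual 0.0 km
  Station 2: calculated 87.6 vs reported 87.6 → residual 0.0 km
  Station 3: calculated 76.7 vs reported 92.6 → residual 15.9 km
  Station 4: calculated 74.7 vs reported 74.7 → residual 0.0 km
Station 1, Station 2, Station 4 are mutually consistent (residuals ≈ 0); Station 3 is off by 15.9 km.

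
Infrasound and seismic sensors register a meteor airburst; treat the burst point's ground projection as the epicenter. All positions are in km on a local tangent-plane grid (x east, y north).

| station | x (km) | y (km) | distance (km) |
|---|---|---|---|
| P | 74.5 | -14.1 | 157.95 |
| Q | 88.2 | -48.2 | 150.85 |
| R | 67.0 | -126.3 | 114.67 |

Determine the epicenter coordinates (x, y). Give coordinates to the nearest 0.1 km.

x ≈ -47.1 km, y ≈ -114.9 km

Circle about each station: (x − 74.5)² + (y + 14.1)² = 157.95²; (x − 88.2)² + (y + 48.2)² = 150.85²; (x − 67.0)² + (y + 126.3)² = 114.67².
Subtracting the P equation from the Q and R equations removes the quadratic terms:
27.4 x − 68.2 y = 6545.90
-15.0 x − 224.4 y = 26490.62
Solving the 2×2 system: x ≈ -47.1, y ≈ -114.9 km.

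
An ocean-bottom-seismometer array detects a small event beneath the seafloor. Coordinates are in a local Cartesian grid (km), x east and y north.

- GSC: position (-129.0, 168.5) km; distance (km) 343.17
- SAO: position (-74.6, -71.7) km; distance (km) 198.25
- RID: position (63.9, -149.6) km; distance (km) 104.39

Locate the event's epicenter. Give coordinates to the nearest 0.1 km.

Circle about each station: (x + 129.0)² + (y − 168.5)² = 343.17²; (x + 74.6)² + (y + 71.7)² = 198.25²; (x − 63.9)² + (y + 149.6)² = 104.39².
Subtracting the GSC equation from the SAO and RID equations removes the quadratic terms:
108.8 x − 480.4 y = 44135.39
385.8 x − 636.2 y = 88298.50
Solving the 2×2 system: x ≈ 123.5, y ≈ -63.9 km.

(123.5, -63.9)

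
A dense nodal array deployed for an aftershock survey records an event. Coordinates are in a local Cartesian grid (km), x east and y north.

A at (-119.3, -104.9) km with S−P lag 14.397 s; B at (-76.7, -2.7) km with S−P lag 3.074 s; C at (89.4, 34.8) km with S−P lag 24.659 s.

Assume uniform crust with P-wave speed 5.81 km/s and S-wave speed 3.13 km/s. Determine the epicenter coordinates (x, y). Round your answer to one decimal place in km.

Distance from S−P lag: d = Δt · v_P v_S / (v_P − v_S) = Δt · (5.81·3.13)/(5.81−3.13) ≈ 6.7856·Δt.
So d_A = 97.69, d_B = 20.86, d_C = 167.33 km.
Circle about each station: (x + 119.3)² + (y + 104.9)² = 97.69²; (x + 76.7)² + (y + 2.7)² = 20.86²; (x − 89.4)² + (y − 34.8)² = 167.33².
Subtracting the A equation from the B and C equations removes the quadratic terms:
85.2 x + 204.4 y = -10238.12
417.4 x + 279.4 y = -34489.09
Solving the 2×2 system: x ≈ -68.1, y ≈ -21.7 km.

-68.1 km east, -21.7 km north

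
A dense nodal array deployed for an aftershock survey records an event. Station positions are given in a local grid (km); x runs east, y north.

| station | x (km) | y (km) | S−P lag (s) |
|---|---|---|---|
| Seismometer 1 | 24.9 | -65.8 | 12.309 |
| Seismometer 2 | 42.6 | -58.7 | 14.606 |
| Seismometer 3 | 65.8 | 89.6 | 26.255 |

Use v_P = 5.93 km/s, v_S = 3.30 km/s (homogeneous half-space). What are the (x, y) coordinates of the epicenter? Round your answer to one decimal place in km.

Distance from S−P lag: d = Δt · v_P v_S / (v_P − v_S) = Δt · (5.93·3.30)/(5.93−3.30) ≈ 7.4407·Δt.
So d_Seismometer 1 = 91.59, d_Seismometer 2 = 108.68, d_Seismometer 3 = 195.36 km.
Circle about each station: (x − 24.9)² + (y + 65.8)² = 91.59²; (x − 42.6)² + (y + 58.7)² = 108.68²; (x − 65.8)² + (y − 89.6)² = 195.36².
Subtracting the Seismometer 1 equation from the Seismometer 2 and Seismometer 3 equations removes the quadratic terms:
35.4 x + 14.2 y = -3111.81
81.8 x + 310.8 y = -22368.65
Solving the 2×2 system: x ≈ -66.0, y ≈ -54.6 km.
Check against Seismometer 1 (with the unrounded x, y): √((x − 24.9)²+(y + 65.8)²) = 91.59 ≈ 91.59 km. ✓

-66.0 km east, -54.6 km north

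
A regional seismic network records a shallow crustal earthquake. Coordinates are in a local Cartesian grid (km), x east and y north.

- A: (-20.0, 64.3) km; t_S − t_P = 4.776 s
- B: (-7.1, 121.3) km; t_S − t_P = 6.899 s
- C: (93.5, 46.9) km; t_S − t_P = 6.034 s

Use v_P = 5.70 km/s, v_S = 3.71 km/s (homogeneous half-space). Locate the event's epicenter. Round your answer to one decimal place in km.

x ≈ 30.4 km, y ≈ 58.3 km

Distance from S−P lag: d = Δt · v_P v_S / (v_P − v_S) = Δt · (5.70·3.71)/(5.70−3.71) ≈ 10.6266·Δt.
So d_A = 50.75, d_B = 73.31, d_C = 64.12 km.
Circle about each station: (x + 20.0)² + (y − 64.3)² = 50.75²; (x + 7.1)² + (y − 121.3)² = 73.31²; (x − 93.5)² + (y − 46.9)² = 64.12².
Subtracting pairs of circle equations eliminates x²+y² and gives linear equations (the radical axes):
25.8 x + 114.0 y = 7430.82
227.0 x − 34.8 y = 4871.56
Solving the 2×2 system: x ≈ 30.4, y ≈ 58.3 km.
Check against A (with the unrounded x, y): √((x + 20.0)²+(y − 64.3)²) = 50.75 ≈ 50.75 km. ✓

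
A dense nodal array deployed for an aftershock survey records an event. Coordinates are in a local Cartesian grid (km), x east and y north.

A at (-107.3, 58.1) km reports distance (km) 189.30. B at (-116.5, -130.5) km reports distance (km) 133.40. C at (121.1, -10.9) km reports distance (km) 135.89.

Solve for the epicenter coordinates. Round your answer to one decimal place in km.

10.6 km east, -90.0 km north

Circle about each station: (x + 107.3)² + (y − 58.1)² = 189.30²; (x + 116.5)² + (y + 130.5)² = 133.40²; (x − 121.1)² + (y + 10.9)² = 135.89².
Subtracting the A equation from the B and C equations removes the quadratic terms:
-18.4 x − 377.2 y = 33752.53
456.8 x − 138.0 y = 17263.52
Solving the 2×2 system: x ≈ 10.6, y ≈ -90.0 km.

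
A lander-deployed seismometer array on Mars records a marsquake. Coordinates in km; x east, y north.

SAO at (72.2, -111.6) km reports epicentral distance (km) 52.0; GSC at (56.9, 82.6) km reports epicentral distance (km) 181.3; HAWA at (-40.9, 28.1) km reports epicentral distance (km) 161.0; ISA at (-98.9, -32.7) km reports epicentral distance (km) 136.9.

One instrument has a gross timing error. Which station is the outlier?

Solve using three stations at a time. Using SAO, GSC, ISA (subtract circle equations pairwise → linear system) gives (x, y) ≈ (22.8, -95.5).
Distances from that point to each station vs reported:
  SAO: calculated 52.0 vs reported 52.0 → residual 0.0 km
  GSC: calculated 181.3 vs reported 181.3 → residual 0.0 km
  HAWA: calculated 139.0 vs reported 161.0 → residual 22.0 km
  ISA: calculated 136.9 vs reported 136.9 → residual 0.0 km
SAO, GSC, ISA are mutually consistent (residuals ≈ 0); HAWA is off by 22.0 km.

HAWA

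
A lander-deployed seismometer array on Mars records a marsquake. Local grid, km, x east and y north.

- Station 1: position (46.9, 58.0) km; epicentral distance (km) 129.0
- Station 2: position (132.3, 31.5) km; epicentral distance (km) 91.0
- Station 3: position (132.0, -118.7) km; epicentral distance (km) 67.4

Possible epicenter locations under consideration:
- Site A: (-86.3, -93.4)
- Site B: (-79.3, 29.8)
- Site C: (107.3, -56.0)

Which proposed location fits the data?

Site C

For each candidate, compare |candidate − station| to the reported distance:
Site A: residuals Station 1 72.7, Station 2 160.8, Station 3 152.4 → max 160.8 km
Site B: residuals Station 1 0.3, Station 2 120.6, Station 3 190.9 → max 190.9 km
Site C: residuals Station 1 0.0, Station 2 0.0, Station 3 0.0 → max 0.0 km
Only Site C has all residuals ≈ 0.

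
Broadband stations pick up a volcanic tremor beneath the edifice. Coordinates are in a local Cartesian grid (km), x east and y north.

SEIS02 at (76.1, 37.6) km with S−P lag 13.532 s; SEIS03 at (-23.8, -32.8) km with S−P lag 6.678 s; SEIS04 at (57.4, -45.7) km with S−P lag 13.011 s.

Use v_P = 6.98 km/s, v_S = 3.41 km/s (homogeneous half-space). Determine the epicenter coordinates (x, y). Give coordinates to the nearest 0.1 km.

(-9.6, 9.4)

Distance from S−P lag: d = Δt · v_P v_S / (v_P − v_S) = Δt · (6.98·3.41)/(6.98−3.41) ≈ 6.6672·Δt.
So d_SEIS02 = 90.22, d_SEIS03 = 44.52, d_SEIS04 = 86.75 km.
Circle about each station: (x − 76.1)² + (y − 37.6)² = 90.22²; (x + 23.8)² + (y + 32.8)² = 44.52²; (x − 57.4)² + (y + 45.7)² = 86.75².
Subtracting pairs of circle equations eliminates x²+y² and gives linear equations (the radical axes):
-199.8 x − 140.8 y = 594.93
-37.4 x − 166.6 y = -1207.63
Solving the 2×2 system: x ≈ -9.6, y ≈ 9.4 km.
Check against SEIS02 (with the unrounded x, y): √((x − 76.1)²+(y − 37.6)²) = 90.22 ≈ 90.22 km. ✓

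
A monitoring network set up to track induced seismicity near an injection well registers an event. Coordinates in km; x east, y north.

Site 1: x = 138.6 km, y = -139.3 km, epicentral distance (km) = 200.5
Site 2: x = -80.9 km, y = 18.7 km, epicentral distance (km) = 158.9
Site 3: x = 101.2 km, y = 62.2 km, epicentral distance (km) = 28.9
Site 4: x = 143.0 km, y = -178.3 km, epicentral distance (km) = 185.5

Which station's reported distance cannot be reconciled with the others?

Solve using three stations at a time. Using Site 1, Site 2, Site 3 (subtract circle equations pairwise → linear system) gives (x, y) ≈ (74.7, 50.7).
Distances from that point to each station vs reported:
  Site 1: calculated 200.5 vs reported 200.5 → residual 0.0 km
  Site 2: calculated 158.9 vs reported 158.9 → residual 0.0 km
  Site 3: calculated 28.8 vs reported 28.9 → residual 0.1 km
  Site 4: calculated 239.0 vs reported 185.5 → residual 53.5 km
Site 1, Site 2, Site 3 are mutually consistent (residuals ≈ 0); Site 4 is off by 53.5 km.

Site 4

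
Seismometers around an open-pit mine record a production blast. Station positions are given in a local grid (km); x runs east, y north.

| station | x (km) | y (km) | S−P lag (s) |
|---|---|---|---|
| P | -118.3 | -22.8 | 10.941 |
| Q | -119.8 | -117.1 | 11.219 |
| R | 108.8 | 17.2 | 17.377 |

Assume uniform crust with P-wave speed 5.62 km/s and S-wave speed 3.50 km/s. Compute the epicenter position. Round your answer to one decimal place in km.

Distance from S−P lag: d = Δt · v_P v_S / (v_P − v_S) = Δt · (5.62·3.50)/(5.62−3.50) ≈ 9.2783·Δt.
So d_P = 101.51, d_Q = 104.09, d_R = 161.23 km.
Circle about each station: (x + 118.3)² + (y + 22.8)² = 101.51²; (x + 119.8)² + (y + 117.1)² = 104.09²; (x − 108.8)² + (y − 17.2)² = 161.23².
Subtracting pairs of circle equations eliminates x²+y² and gives linear equations (the radical axes):
-3.0 x − 188.6 y = 13019.27
454.2 x + 80.0 y = -18072.28
Solving the 2×2 system: x ≈ -27.7, y ≈ -68.6 km.

-27.7 km east, -68.6 km north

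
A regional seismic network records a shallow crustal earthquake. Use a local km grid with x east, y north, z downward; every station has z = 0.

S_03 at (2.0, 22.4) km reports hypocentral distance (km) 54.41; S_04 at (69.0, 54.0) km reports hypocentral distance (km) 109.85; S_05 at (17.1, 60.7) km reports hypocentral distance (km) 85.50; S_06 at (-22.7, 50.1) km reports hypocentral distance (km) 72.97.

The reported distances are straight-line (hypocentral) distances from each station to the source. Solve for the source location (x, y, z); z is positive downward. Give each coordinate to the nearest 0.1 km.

Each station gives a sphere (x−x_i)² + (y−y_i)² + z² = d_i² (stations at z=0).
Subtracting the S_03 sphere from S_04 and S_05: z² cancels, leaving linear equations in x and y:
134.0 x + 63.2 y = -1935.33
30.2 x + 76.6 y = -878.66
Solving: x ≈ -11.096, y ≈ -7.096 km (keep extra digits for the depth step; rounded: -11.1, -7.1).
Then from the S_03 sphere: z² = 54.41² − (x − 2.0)² − (y − 22.4)² with x = -11.096, y = -7.096, so z ≈ 43.806 ≈ 43.8 km.

(-11.1, -7.1, 43.8)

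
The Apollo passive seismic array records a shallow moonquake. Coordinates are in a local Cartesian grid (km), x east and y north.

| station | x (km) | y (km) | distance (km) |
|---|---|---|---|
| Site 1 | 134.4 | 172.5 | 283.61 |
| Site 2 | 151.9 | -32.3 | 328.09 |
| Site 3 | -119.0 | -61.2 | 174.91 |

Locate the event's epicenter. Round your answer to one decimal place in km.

x ≈ -142.7 km, y ≈ 112.1 km

Circle about each station: (x − 134.4)² + (y − 172.5)² = 283.61²; (x − 151.9)² + (y + 32.3)² = 328.09²; (x + 119.0)² + (y + 61.2)² = 174.91².
Subtracting the Site 1 equation from the Site 2 and Site 3 equations removes the quadratic terms:
35.0 x − 409.6 y = -50911.13
-506.8 x − 467.4 y = 19927.95
Solving the 2×2 system: x ≈ -142.7, y ≈ 112.1 km.
Check against Site 1 (with the unrounded x, y): √((x − 134.4)²+(y − 172.5)²) = 283.61 ≈ 283.61 km. ✓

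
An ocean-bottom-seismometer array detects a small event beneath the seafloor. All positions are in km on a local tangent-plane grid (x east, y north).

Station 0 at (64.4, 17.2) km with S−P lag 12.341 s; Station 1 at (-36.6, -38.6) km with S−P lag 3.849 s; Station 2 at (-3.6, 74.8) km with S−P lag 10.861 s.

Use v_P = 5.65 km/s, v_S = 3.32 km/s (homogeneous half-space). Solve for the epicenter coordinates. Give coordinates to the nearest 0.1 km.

Distance from S−P lag: d = Δt · v_P v_S / (v_P − v_S) = Δt · (5.65·3.32)/(5.65−3.32) ≈ 8.0506·Δt.
So d_Station 0 = 99.35, d_Station 1 = 30.99, d_Station 2 = 87.44 km.
Circle about each station: (x − 64.4)² + (y − 17.2)² = 99.35²; (x + 36.6)² + (y + 38.6)² = 30.99²; (x + 3.6)² + (y − 74.8)² = 87.44².
Subtracting the Station 0 equation from the Station 1 and Station 2 equations removes the quadratic terms:
-202.0 x − 111.6 y = 7296.36
-136.0 x + 115.2 y = 3389.47
Solving the 2×2 system: x ≈ -31.7, y ≈ -8.0 km.
Check against Station 0 (with the unrounded x, y): √((x − 64.4)²+(y − 17.2)²) = 99.35 ≈ 99.35 km. ✓

(-31.7, -8.0)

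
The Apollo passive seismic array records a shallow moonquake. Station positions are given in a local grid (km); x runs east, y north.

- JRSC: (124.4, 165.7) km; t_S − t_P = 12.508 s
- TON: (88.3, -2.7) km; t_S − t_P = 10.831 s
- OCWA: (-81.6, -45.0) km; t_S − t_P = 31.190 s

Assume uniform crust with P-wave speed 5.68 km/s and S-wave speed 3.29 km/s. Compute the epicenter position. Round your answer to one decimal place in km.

Distance from S−P lag: d = Δt · v_P v_S / (v_P − v_S) = Δt · (5.68·3.29)/(5.68−3.29) ≈ 7.8189·Δt.
So d_JRSC = 97.80, d_TON = 84.69, d_OCWA = 243.87 km.
Circle about each station: (x − 124.4)² + (y − 165.7)² = 97.80²; (x − 88.3)² + (y + 2.7)² = 84.69²; (x + 81.6)² + (y + 45.0)² = 243.87².
Subtracting the JRSC equation from the TON and OCWA equations removes the quadratic terms:
-72.2 x − 336.8 y = -32735.23
-412.0 x − 421.4 y = -84156.03
Solving the 2×2 system: x ≈ 134.3, y ≈ 68.4 km.
Check against JRSC (with the unrounded x, y): √((x − 124.4)²+(y − 165.7)²) = 97.80 ≈ 97.80 km. ✓

134.3 km east, 68.4 km north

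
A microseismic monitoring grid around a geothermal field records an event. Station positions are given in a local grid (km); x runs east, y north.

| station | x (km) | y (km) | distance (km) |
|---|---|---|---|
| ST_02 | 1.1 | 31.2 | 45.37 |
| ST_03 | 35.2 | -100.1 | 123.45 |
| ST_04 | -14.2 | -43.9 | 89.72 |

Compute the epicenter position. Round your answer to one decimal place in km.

Circle about each station: (x − 1.1)² + (y − 31.2)² = 45.37²; (x − 35.2)² + (y + 100.1)² = 123.45²; (x + 14.2)² + (y + 43.9)² = 89.72².
Subtracting the ST_02 equation from the ST_03 and ST_04 equations removes the quadratic terms:
68.2 x − 262.6 y = -2897.07
-30.6 x − 150.2 y = -4837.04
Solving the 2×2 system: x ≈ 45.7, y ≈ 22.9 km.

x ≈ 45.7 km, y ≈ 22.9 km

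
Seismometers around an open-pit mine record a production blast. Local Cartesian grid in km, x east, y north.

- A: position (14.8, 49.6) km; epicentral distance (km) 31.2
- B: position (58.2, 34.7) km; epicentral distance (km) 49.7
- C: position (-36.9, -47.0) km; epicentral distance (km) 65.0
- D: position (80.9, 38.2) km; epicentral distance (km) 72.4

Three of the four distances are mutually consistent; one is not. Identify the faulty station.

Solve using three stations at a time. Using A, B, D (subtract circle equations pairwise → linear system) gives (x, y) ≈ (11.2, 18.8).
Distances from that point to each station vs reported:
  A: calculated 31.0 vs reported 31.2 → residual 0.2 km
  B: calculated 49.6 vs reported 49.7 → residual 0.1 km
  C: calculated 81.5 vs reported 65.0 → residual 16.5 km
  D: calculated 72.3 vs reported 72.4 → residual 0.1 km
A, B, D are mutually consistent (residuals ≈ 0); C is off by 16.5 km.

C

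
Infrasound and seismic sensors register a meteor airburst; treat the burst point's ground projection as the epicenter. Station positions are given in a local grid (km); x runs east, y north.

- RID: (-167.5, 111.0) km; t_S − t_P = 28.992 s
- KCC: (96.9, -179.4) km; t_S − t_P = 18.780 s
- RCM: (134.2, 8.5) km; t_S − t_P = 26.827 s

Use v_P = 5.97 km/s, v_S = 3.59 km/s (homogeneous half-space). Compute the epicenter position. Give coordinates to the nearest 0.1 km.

(-64.5, -128.9)

Distance from S−P lag: d = Δt · v_P v_S / (v_P − v_S) = Δt · (5.97·3.59)/(5.97−3.59) ≈ 9.0052·Δt.
So d_RID = 261.08, d_KCC = 169.12, d_RCM = 241.58 km.
Circle about each station: (x + 167.5)² + (y − 111.0)² = 261.08²; (x − 96.9)² + (y + 179.4)² = 169.12²; (x − 134.2)² + (y − 8.5)² = 241.58².
Subtracting pairs of circle equations eliminates x²+y² and gives linear equations (the radical axes):
528.8 x − 580.8 y = 40757.91
603.4 x − 205.0 y = -12493.49
Solving the 2×2 system: x ≈ -64.5, y ≈ -128.9 km.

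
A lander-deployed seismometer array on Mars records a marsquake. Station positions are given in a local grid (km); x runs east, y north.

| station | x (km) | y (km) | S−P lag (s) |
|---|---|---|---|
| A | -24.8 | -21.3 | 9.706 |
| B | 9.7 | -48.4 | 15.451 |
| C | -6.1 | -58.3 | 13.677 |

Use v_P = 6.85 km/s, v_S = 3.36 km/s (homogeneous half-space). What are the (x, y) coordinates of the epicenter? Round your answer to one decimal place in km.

x ≈ -88.8 km, y ≈ -22.3 km

Distance from S−P lag: d = Δt · v_P v_S / (v_P − v_S) = Δt · (6.85·3.36)/(6.85−3.36) ≈ 6.5948·Δt.
So d_A = 64.01, d_B = 101.90, d_C = 90.20 km.
Circle about each station: (x + 24.8)² + (y + 21.3)² = 64.01²; (x − 9.7)² + (y + 48.4)² = 101.90²; (x + 6.1)² + (y + 58.3)² = 90.20².
Subtracting pairs of circle equations eliminates x²+y² and gives linear equations (the radical axes):
69.0 x − 54.2 y = -4918.41
37.4 x − 74.0 y = -1671.39
Solving the 2×2 system: x ≈ -88.8, y ≈ -22.3 km.
Check against A (with the unrounded x, y): √((x + 24.8)²+(y + 21.3)²) = 64.00 ≈ 64.01 km. ✓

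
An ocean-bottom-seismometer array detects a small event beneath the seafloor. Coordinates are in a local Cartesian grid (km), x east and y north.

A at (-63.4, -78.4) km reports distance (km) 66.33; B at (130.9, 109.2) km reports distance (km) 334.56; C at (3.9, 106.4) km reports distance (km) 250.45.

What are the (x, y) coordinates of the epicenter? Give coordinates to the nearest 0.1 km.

Circle about each station: (x + 63.4)² + (y + 78.4)² = 66.33²; (x − 130.9)² + (y − 109.2)² = 334.56²; (x − 3.9)² + (y − 106.4)² = 250.45².
Subtracting the A equation from the B and C equations removes the quadratic terms:
388.6 x + 375.2 y = -88637.39
134.6 x + 369.6 y = -57155.48
Solving the 2×2 system: x ≈ -121.5, y ≈ -110.4 km.

(-121.5, -110.4)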